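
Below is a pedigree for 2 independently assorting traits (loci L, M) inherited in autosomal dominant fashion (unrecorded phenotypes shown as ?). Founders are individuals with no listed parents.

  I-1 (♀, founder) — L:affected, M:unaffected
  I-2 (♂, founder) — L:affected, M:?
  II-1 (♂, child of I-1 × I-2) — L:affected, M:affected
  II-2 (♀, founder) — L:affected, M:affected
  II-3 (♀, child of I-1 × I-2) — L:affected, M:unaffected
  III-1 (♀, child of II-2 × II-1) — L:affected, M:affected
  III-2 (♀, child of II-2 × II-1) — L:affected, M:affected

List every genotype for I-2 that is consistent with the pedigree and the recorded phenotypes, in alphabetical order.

I-2 ∈ {LL Mm, Ll Mm}

L/I-1 aff ·: Ll|LL
L/I-2 aff ·: Ll|LL
L/II-1 aff I-1×I-2: Ll|LL
L/II-2 aff ·: Ll|LL
L/II-3 aff I-1×I-2: Ll|LL
L/III-1 aff II-2×II-1: Ll|LL
L/III-2 aff II-2×II-1: Ll|LL
⇒ L over [I-1,I-2,II-1,II-2,II-3,III-1,III-2]: 83 consistent
M/I-1 un ·: mm
M/I-2 ? ·: Mm
M/II-1 aff I-1×I-2: Mm
M/II-2 aff ·: Mm|MM
M/II-3 un I-1×I-2: mm
M/III-1 aff II-2×II-1: Mm|MM
M/III-2 aff II-2×II-1: Mm|MM
⇒ M over [I-1,I-2,II-1,II-2,II-3,III-1,III-2]: 8 consistent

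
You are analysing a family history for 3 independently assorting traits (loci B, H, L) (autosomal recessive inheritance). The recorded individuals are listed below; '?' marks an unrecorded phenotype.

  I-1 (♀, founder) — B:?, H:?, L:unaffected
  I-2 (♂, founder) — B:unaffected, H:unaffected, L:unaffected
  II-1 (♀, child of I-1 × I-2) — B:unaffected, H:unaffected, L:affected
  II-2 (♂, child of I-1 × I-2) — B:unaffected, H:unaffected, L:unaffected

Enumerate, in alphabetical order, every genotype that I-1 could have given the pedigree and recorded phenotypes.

I-1 ∈ {BB HH Ll, BB Hh Ll, BB hh Ll, Bb HH Ll, Bb Hh Ll, Bb hh Ll, bb HH Ll, bb Hh Ll, bb hh Ll}

B/I-1 ? ·: BB|Bb|bb
B/I-2 un ·: BB|Bb
B/II-1 un I-1×I-2: BB|Bb
B/II-2 un I-1×I-2: BB|Bb
⇒ B over [I-1,I-2,II-1,II-2]: 15 consistent
H/I-1 ? ·: HH|Hh|hh
H/I-2 un ·: HH|Hh
H/II-1 un I-1×I-2: HH|Hh
H/II-2 un I-1×I-2: HH|Hh
⇒ H over [I-1,I-2,II-1,II-2]: 15 consistent
L/I-1 un ·: Ll
L/I-2 un ·: Ll
L/II-1 aff I-1×I-2: ll
L/II-2 un I-1×I-2: LL|Ll
⇒ L over [I-1,I-2,II-1,II-2]: 2 consistent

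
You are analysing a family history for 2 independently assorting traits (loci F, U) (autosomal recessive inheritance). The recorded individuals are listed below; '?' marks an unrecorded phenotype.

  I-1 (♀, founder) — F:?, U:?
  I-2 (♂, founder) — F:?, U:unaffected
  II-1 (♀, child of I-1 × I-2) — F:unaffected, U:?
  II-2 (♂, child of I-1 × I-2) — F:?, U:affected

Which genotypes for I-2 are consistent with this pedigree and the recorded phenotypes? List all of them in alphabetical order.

I-2 ∈ {FF Uu, Ff Uu, ff Uu}

F/I-1 ? ·: FF|Ff|ff
F/I-2 ? ·: FF|Ff|ff
F/II-1 un I-1×I-2: FF|Ff
F/II-2 ? I-1×I-2: FF|Ff|ff
⇒ F over [I-1,I-2,II-1,II-2]: 21 consistent
U/I-1 ? ·: Uu|uu
U/I-2 un ·: Uu
U/II-1 ? I-1×I-2: UU|Uu|uu
U/II-2 aff I-1×I-2: uu
⇒ U over [I-1,I-2,II-1,II-2]: 5 consistent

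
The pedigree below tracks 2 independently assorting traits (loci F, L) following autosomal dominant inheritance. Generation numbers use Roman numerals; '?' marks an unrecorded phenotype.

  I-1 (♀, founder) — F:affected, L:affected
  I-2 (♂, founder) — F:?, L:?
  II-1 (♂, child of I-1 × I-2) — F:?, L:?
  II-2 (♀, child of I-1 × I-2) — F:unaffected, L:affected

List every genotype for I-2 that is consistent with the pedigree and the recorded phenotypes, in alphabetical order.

I-2 ∈ {Ff LL, Ff Ll, Ff ll, ff LL, ff Ll, ff ll}

F/I-1 aff ·: Ff
F/I-2 ? ·: ff|Ff
F/II-1 ? I-1×I-2: ff|Ff|FF
F/II-2 un I-1×I-2: ff
⇒ F over [I-1,I-2,II-1,II-2]: 5 consistent
L/I-1 aff ·: Ll|LL
L/I-2 ? ·: ll|Ll|LL
L/II-1 ? I-1×I-2: ll|Ll|LL
L/II-2 aff I-1×I-2: Ll|LL
⇒ L over [I-1,I-2,II-1,II-2]: 18 consistent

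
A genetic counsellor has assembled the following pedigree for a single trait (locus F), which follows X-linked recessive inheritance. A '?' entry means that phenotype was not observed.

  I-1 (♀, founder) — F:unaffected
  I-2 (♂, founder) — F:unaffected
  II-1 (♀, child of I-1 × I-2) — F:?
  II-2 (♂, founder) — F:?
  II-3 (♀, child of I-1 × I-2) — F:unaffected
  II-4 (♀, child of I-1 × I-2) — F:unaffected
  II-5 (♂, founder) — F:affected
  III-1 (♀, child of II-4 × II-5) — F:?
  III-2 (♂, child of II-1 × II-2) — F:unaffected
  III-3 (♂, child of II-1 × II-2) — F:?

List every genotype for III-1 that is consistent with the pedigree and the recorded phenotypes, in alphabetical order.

III-1 ∈ {X^FX^f, X^fX^f}

F/I-1 un ·: X^FX^F|X^FX^f
F/I-2 un ·: X^FY
F/II-1 ? I-1×I-2: X^FX^F|X^FX^f
F/II-2 ? ·: X^FY|X^fY
F/II-3 un I-1×I-2: X^FX^F|X^FX^f
F/II-4 un I-1×I-2: X^FX^F|X^FX^f
F/II-5 aff ·: X^fY
F/III-1 ? II-4×II-5: X^FX^f|X^fX^f
F/III-2 un II-1×II-2: X^FY
F/III-3 ? II-1×II-2: X^FY|X^fY
⇒ F over [I-1,I-2,II-1,II-2,II-3,II-4,II-5,III-1,III-2,III-3]: 38 consistent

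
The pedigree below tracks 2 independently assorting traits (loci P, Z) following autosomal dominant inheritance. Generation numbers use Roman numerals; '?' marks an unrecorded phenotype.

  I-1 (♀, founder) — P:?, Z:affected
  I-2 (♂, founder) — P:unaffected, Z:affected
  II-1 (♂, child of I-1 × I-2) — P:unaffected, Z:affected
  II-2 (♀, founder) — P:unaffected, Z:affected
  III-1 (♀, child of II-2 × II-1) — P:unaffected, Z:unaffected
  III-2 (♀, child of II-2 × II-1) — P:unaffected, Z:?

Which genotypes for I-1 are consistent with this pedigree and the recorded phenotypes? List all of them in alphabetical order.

P/I-1 ? ·: pp|Pp
P/I-2 un ·: pp
P/II-1 un I-1×I-2: pp
P/II-2 un ·: pp
P/III-1 un II-2×II-1: pp
P/III-2 un II-2×II-1: pp
⇒ P over [I-1,I-2,II-1,II-2,III-1,III-2]: 2 consistent
Z/I-1 aff ·: Zz|ZZ
Z/I-2 aff ·: Zz|ZZ
Z/II-1 aff I-1×I-2: Zz
Z/II-2 aff ·: Zz
Z/III-1 un II-2×II-1: zz
Z/III-2 ? II-2×II-1: zz|Zz|ZZ
⇒ Z over [I-1,I-2,II-1,II-2,III-1,III-2]: 9 consistent

I-1 ∈ {Pp ZZ, Pp Zz, pp ZZ, pp Zz}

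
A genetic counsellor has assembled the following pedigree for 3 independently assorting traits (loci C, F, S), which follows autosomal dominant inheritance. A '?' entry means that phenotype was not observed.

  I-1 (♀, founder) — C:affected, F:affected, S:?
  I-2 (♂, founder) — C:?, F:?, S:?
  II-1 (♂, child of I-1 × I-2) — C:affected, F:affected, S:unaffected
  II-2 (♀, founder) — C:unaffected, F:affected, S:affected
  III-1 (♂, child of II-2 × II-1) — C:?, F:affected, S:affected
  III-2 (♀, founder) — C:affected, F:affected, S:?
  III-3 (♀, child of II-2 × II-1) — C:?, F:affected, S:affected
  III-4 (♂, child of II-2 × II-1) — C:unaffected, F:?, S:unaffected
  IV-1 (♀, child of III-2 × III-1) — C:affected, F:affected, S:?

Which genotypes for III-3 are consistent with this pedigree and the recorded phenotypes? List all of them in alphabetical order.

C/I-1 aff ·: Cc|CC
C/I-2 ? ·: cc|Cc|CC
C/II-1 aff I-1×I-2: Cc
C/II-2 un ·: cc
C/III-1 ? II-2×II-1: cc|Cc
C/III-2 aff ·: Cc|CC
C/III-3 ? II-2×II-1: cc|Cc
C/III-4 un II-2×II-1: cc
C/IV-1 aff III-2×III-1: Cc|CC
⇒ C over [I-1,I-2,II-1,II-2,III-1,III-2,III-3,III-4,IV-1]: 60 consistent
F/I-1 aff ·: Ff|FF
F/I-2 ? ·: ff|Ff|FF
F/II-1 aff I-1×I-2: Ff|FF
F/II-2 aff ·: Ff|FF
F/III-1 aff II-2×II-1: Ff|FF
F/III-2 aff ·: Ff|FF
F/III-3 aff II-2×II-1: Ff|FF
F/III-4 ? II-2×II-1: ff|Ff|FF
F/IV-1 aff III-2×III-1: Ff|FF
⇒ F over [I-1,I-2,II-1,II-2,III-1,III-2,III-3,III-4,IV-1]: 474 consistent
S/I-1 ? ·: ss|Ss
S/I-2 ? ·: ss|Ss
S/II-1 un I-1×I-2: ss
S/II-2 aff ·: Ss
S/III-1 aff II-2×II-1: Ss
S/III-2 ? ·: ss|Ss|SS
S/III-3 aff II-2×II-1: Ss
S/III-4 un II-2×II-1: ss
S/IV-1 ? III-2×III-1: ss|Ss|SS
⇒ S over [I-1,I-2,II-1,II-2,III-1,III-2,III-3,III-4,IV-1]: 28 consistent

III-3 ∈ {Cc FF Ss, Cc Ff Ss, cc FF Ss, cc Ff Ss}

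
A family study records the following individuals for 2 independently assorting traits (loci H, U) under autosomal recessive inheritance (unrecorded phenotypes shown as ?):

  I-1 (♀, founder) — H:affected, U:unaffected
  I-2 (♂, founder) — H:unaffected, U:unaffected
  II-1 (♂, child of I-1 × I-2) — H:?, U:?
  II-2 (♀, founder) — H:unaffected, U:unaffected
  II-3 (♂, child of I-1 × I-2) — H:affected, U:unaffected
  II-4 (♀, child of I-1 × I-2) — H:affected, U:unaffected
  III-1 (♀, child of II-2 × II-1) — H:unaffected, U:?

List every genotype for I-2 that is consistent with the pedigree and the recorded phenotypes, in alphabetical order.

I-2 ∈ {Hh UU, Hh Uu}

H/I-1 aff ·: hh
H/I-2 un ·: Hh
H/II-1 ? I-1×I-2: Hh|hh
H/II-2 un ·: HH|Hh
H/II-3 aff I-1×I-2: hh
H/II-4 aff I-1×I-2: hh
H/III-1 un II-2×II-1: HH|Hh
⇒ H over [I-1,I-2,II-1,II-2,II-3,II-4,III-1]: 6 consistent
U/I-1 un ·: UU|Uu
U/I-2 un ·: UU|Uu
U/II-1 ? I-1×I-2: UU|Uu|uu
U/II-2 un ·: UU|Uu
U/II-3 un I-1×I-2: UU|Uu
U/II-4 un I-1×I-2: UU|Uu
U/III-1 ? II-2×II-1: UU|Uu|uu
⇒ U over [I-1,I-2,II-1,II-2,II-3,II-4,III-1]: 111 consistent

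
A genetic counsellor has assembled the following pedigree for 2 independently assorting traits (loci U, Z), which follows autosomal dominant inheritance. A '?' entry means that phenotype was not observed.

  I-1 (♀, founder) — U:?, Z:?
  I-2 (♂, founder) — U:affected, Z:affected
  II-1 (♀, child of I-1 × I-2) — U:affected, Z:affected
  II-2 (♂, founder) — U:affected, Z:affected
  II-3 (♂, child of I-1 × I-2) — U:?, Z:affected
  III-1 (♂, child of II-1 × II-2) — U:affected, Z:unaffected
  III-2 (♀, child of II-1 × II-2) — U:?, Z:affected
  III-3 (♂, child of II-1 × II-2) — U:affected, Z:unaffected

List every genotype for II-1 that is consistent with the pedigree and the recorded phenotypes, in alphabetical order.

II-1 ∈ {UU Zz, Uu Zz}

U/I-1 ? ·: uu|Uu|UU
U/I-2 aff ·: Uu|UU
U/II-1 aff I-1×I-2: Uu|UU
U/II-2 aff ·: Uu|UU
U/II-3 ? I-1×I-2: uu|Uu|UU
U/III-1 aff II-1×II-2: Uu|UU
U/III-2 ? II-1×II-2: uu|Uu|UU
U/III-3 aff II-1×II-2: Uu|UU
⇒ U over [I-1,I-2,II-1,II-2,II-3,III-1,III-2,III-3]: 272 consistent
Z/I-1 ? ·: zz|Zz|ZZ
Z/I-2 aff ·: Zz|ZZ
Z/II-1 aff I-1×I-2: Zz
Z/II-2 aff ·: Zz
Z/II-3 aff I-1×I-2: Zz|ZZ
Z/III-1 un II-1×II-2: zz
Z/III-2 aff II-1×II-2: Zz|ZZ
Z/III-3 un II-1×II-2: zz
⇒ Z over [I-1,I-2,II-1,II-2,II-3,III-1,III-2,III-3]: 16 consistent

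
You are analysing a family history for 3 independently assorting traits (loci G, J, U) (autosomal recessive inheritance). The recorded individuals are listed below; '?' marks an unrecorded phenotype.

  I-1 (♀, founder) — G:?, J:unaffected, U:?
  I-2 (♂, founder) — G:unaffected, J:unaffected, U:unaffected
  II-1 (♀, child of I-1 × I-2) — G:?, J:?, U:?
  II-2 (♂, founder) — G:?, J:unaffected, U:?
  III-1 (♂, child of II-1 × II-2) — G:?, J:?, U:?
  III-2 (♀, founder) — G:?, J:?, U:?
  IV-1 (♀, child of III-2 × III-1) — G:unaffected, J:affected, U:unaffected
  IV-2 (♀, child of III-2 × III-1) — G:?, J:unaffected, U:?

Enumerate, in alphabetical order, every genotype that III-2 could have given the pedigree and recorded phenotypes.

III-2 ∈ {GG Jj UU, GG Jj Uu, GG Jj uu, GG jj UU, GG jj Uu, GG jj uu, Gg Jj UU, Gg Jj Uu, Gg Jj uu, Gg jj UU, Gg jj Uu, Gg jj uu, gg Jj UU, gg Jj Uu, gg Jj uu, gg jj UU, gg jj Uu, gg jj uu}

G/I-1 ? ·: GG|Gg|gg
G/I-2 un ·: GG|Gg
G/II-1 ? I-1×I-2: GG|Gg|gg
G/II-2 ? ·: GG|Gg|gg
G/III-1 ? II-1×II-2: GG|Gg|gg
G/III-2 ? ·: GG|Gg|gg
G/IV-1 un III-2×III-1: GG|Gg
G/IV-2 ? III-2×III-1: GG|Gg|gg
⇒ G over [I-1,I-2,II-1,II-2,III-1,III-2,IV-1,IV-2]: 474 consistent
J/I-1 un ·: JJ|Jj
J/I-2 un ·: JJ|Jj
J/II-1 ? I-1×I-2: JJ|Jj|jj
J/II-2 un ·: JJ|Jj
J/III-1 ? II-1×II-2: Jj|jj
J/III-2 ? ·: Jj|jj
J/IV-1 aff III-2×III-1: jj
J/IV-2 un III-2×III-1: JJ|Jj
⇒ J over [I-1,I-2,II-1,II-2,III-1,III-2,IV-1,IV-2]: 40 consistent
U/I-1 ? ·: UU|Uu|uu
U/I-2 un ·: UU|Uu
U/II-1 ? I-1×I-2: UU|Uu|uu
U/II-2 ? ·: UU|Uu|uu
U/III-1 ? II-1×II-2: UU|Uu|uu
U/III-2 ? ·: UU|Uu|uu
U/IV-1 un III-2×III-1: UU|Uu
U/IV-2 ? III-2×III-1: UU|Uu|uu
⇒ U over [I-1,I-2,II-1,II-2,III-1,III-2,IV-1,IV-2]: 474 consistent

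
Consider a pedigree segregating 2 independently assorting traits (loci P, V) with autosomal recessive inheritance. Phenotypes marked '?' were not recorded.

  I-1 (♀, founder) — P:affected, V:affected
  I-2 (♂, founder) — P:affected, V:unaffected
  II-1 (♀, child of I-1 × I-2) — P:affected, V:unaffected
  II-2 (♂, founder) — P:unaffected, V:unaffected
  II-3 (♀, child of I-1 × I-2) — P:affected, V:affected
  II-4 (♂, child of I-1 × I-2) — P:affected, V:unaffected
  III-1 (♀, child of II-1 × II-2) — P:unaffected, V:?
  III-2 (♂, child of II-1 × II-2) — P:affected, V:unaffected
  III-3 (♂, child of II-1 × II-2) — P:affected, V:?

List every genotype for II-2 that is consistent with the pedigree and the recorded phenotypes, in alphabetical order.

II-2 ∈ {Pp VV, Pp Vv}

P/I-1 aff ·: pp
P/I-2 aff ·: pp
P/II-1 aff I-1×I-2: pp
P/II-2 un ·: Pp
P/II-3 aff I-1×I-2: pp
P/II-4 aff I-1×I-2: pp
P/III-1 un II-1×II-2: Pp
P/III-2 aff II-1×II-2: pp
P/III-3 aff II-1×II-2: pp
⇒ P over [I-1,I-2,II-1,II-2,II-3,II-4,III-1,III-2,III-3]: 1 consistent
V/I-1 aff ·: vv
V/I-2 un ·: Vv
V/II-1 un I-1×I-2: Vv
V/II-2 un ·: VV|Vv
V/II-3 aff I-1×I-2: vv
V/II-4 un I-1×I-2: Vv
V/III-1 ? II-1×II-2: VV|Vv|vv
V/III-2 un II-1×II-2: VV|Vv
V/III-3 ? II-1×II-2: VV|Vv|vv
⇒ V over [I-1,I-2,II-1,II-2,II-3,II-4,III-1,III-2,III-3]: 26 consistent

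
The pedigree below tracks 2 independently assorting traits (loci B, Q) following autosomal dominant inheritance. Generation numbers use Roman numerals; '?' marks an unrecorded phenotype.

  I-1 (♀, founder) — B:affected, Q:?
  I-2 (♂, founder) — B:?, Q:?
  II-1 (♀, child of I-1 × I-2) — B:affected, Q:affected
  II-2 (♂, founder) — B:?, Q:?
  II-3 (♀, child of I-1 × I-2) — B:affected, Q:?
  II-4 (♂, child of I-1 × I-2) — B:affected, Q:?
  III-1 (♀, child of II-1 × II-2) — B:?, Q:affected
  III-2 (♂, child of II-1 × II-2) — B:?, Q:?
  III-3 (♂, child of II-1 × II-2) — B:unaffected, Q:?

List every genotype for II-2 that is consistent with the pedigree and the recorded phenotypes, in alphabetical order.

II-2 ∈ {Bb QQ, Bb Qq, Bb qq, bb QQ, bb Qq, bb qq}

B/I-1 aff ·: Bb|BB
B/I-2 ? ·: bb|Bb|BB
B/II-1 aff I-1×I-2: Bb
B/II-2 ? ·: bb|Bb
B/II-3 aff I-1×I-2: Bb|BB
B/II-4 aff I-1×I-2: Bb|BB
B/III-1 ? II-1×II-2: bb|Bb|BB
B/III-2 ? II-1×II-2: bb|Bb|BB
B/III-3 un II-1×II-2: bb
⇒ B over [I-1,I-2,II-1,II-2,II-3,II-4,III-1,III-2,III-3]: 182 consistent
Q/I-1 ? ·: qq|Qq|QQ
Q/I-2 ? ·: qq|Qq|QQ
Q/II-1 aff I-1×I-2: Qq|QQ
Q/II-2 ? ·: qq|Qq|QQ
Q/II-3 ? I-1×I-2: qq|Qq|QQ
Q/II-4 ? I-1×I-2: qq|Qq|QQ
Q/III-1 aff II-1×II-2: Qq|QQ
Q/III-2 ? II-1×II-2: qq|Qq|QQ
Q/III-3 ? II-1×II-2: qq|Qq|QQ
⇒ Q over [I-1,I-2,II-1,II-2,II-3,II-4,III-1,III-2,III-3]: 990 consistent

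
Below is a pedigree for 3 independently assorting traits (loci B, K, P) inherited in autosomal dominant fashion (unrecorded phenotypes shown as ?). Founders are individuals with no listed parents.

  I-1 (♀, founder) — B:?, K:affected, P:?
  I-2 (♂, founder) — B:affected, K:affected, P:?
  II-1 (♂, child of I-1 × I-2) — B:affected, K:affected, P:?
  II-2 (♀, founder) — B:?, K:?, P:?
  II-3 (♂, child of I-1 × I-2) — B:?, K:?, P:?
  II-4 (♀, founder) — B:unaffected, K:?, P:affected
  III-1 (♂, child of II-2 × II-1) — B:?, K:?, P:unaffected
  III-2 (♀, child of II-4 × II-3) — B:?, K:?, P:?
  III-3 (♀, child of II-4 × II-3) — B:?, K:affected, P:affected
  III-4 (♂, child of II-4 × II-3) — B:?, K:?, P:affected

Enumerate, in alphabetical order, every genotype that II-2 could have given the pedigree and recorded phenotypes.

B/I-1 ? ·: bb|Bb|BB
B/I-2 aff ·: Bb|BB
B/II-1 aff I-1×I-2: Bb|BB
B/II-2 ? ·: bb|Bb|BB
B/II-3 ? I-1×I-2: bb|Bb|BB
B/II-4 un ·: bb
B/III-1 ? II-2×II-1: bb|Bb|BB
B/III-2 ? II-4×II-3: bb|Bb
B/III-3 ? II-4×II-3: bb|Bb
B/III-4 ? II-4×II-3: bb|Bb
⇒ B over [I-1,I-2,II-1,II-2,II-3,II-4,III-1,III-2,III-3,III-4]: 431 consistent
K/I-1 aff ·: Kk|KK
K/I-2 aff ·: Kk|KK
K/II-1 aff I-1×I-2: Kk|KK
K/II-2 ? ·: kk|Kk|KK
K/II-3 ? I-1×I-2: kk|Kk|KK
K/II-4 ? ·: kk|Kk|KK
K/III-1 ? II-2×II-1: kk|Kk|KK
K/III-2 ? II-4×II-3: kk|Kk|KK
K/III-3 aff II-4×II-3: Kk|KK
K/III-4 ? II-4×II-3: kk|Kk|KK
⇒ K over [I-1,I-2,II-1,II-2,II-3,II-4,III-1,III-2,III-3,III-4]: 1415 consistent
P/I-1 ? ·: pp|Pp|PP
P/I-2 ? ·: pp|Pp|PP
P/II-1 ? I-1×I-2: pp|Pp
P/II-2 ? ·: pp|Pp
P/II-3 ? I-1×I-2: pp|Pp|PP
P/II-4 aff ·: Pp|PP
P/III-1 un II-2×II-1: pp
P/III-2 ? II-4×II-3: pp|Pp|PP
P/III-3 aff II-4×II-3: Pp|PP
P/III-4 aff II-4×II-3: Pp|PP
⇒ P over [I-1,I-2,II-1,II-2,II-3,II-4,III-1,III-2,III-3,III-4]: 514 consistent

II-2 ∈ {BB KK Pp, BB KK pp, BB Kk Pp, BB Kk pp, BB kk Pp, BB kk pp, Bb KK Pp, Bb KK pp, Bb Kk Pp, Bb Kk pp, Bb kk Pp, Bb kk pp, bb KK Pp, bb KK pp, bb Kk Pp, bb Kk pp, bb kk Pp, bb kk pp}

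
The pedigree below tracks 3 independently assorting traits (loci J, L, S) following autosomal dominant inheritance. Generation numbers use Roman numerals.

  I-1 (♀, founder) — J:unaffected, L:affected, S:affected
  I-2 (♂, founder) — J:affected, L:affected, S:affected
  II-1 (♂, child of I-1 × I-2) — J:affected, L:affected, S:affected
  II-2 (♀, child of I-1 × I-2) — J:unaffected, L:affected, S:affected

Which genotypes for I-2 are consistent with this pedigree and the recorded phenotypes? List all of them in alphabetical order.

I-2 ∈ {Jj LL SS, Jj LL Ss, Jj Ll SS, Jj Ll Ss}

J/I-1 un ·: jj
J/I-2 aff ·: Jj
J/II-1 aff I-1×I-2: Jj
J/II-2 un I-1×I-2: jj
⇒ J over [I-1,I-2,II-1,II-2]: 1 consistent
L/I-1 aff ·: Ll|LL
L/I-2 aff ·: Ll|LL
L/II-1 aff I-1×I-2: Ll|LL
L/II-2 aff I-1×I-2: Ll|LL
⇒ L over [I-1,I-2,II-1,II-2]: 13 consistent
S/I-1 aff ·: Ss|SS
S/I-2 aff ·: Ss|SS
S/II-1 aff I-1×I-2: Ss|SS
S/II-2 aff I-1×I-2: Ss|SS
⇒ S over [I-1,I-2,II-1,II-2]: 13 consistent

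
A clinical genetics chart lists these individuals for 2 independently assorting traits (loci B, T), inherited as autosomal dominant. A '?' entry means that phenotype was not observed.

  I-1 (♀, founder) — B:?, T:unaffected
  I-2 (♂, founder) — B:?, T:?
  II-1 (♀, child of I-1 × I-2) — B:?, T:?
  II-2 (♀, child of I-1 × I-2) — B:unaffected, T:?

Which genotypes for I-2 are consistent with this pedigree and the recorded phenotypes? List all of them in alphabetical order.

I-2 ∈ {Bb TT, Bb Tt, Bb tt, bb TT, bb Tt, bb tt}

B/I-1 ? ·: bb|Bb
B/I-2 ? ·: bb|Bb
B/II-1 ? I-1×I-2: bb|Bb|BB
B/II-2 un I-1×I-2: bb
⇒ B over [I-1,I-2,II-1,II-2]: 8 consistent
T/I-1 un ·: tt
T/I-2 ? ·: tt|Tt|TT
T/II-1 ? I-1×I-2: tt|Tt
T/II-2 ? I-1×I-2: tt|Tt
⇒ T over [I-1,I-2,II-1,II-2]: 6 consistent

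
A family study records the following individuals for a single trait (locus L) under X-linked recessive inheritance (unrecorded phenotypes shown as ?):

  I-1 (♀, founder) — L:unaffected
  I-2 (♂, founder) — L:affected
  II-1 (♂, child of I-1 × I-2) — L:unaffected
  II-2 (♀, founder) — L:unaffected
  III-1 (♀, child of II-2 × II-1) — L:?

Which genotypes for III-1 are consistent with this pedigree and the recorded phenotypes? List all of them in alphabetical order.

III-1 ∈ {X^LX^L, X^LX^l}

L/I-1 un ·: X^LX^L|X^LX^l
L/I-2 aff ·: X^lY
L/II-1 un I-1×I-2: X^LY
L/II-2 un ·: X^LX^L|X^LX^l
L/III-1 ? II-2×II-1: X^LX^L|X^LX^l
⇒ L over [I-1,I-2,II-1,II-2,III-1]: 6 consistent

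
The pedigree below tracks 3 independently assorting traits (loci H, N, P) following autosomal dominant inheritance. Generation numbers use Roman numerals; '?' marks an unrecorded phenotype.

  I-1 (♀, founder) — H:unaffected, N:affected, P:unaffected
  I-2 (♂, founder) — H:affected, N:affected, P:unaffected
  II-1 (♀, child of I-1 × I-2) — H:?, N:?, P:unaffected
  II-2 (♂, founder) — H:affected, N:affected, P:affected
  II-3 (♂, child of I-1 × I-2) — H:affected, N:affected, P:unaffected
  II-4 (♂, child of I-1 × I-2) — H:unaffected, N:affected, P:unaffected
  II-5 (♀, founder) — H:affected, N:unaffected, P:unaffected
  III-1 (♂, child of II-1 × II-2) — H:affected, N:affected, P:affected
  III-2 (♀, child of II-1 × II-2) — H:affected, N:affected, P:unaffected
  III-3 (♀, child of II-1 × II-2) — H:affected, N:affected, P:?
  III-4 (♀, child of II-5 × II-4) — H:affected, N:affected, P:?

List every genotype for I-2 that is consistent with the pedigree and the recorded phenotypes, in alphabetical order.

I-2 ∈ {Hh NN pp, Hh Nn pp}

H/I-1 un ·: hh
H/I-2 aff ·: Hh
H/II-1 ? I-1×I-2: hh|Hh
H/II-2 aff ·: Hh|HH
H/II-3 aff I-1×I-2: Hh
H/II-4 un I-1×I-2: hh
H/II-5 aff ·: Hh|HH
H/III-1 aff II-1×II-2: Hh|HH
H/III-2 aff II-1×II-2: Hh|HH
H/III-3 aff II-1×II-2: Hh|HH
H/III-4 aff II-5×II-4: Hh
⇒ H over [I-1,I-2,II-1,II-2,II-3,II-4,II-5,III-1,III-2,III-3,III-4]: 36 consistent
N/I-1 aff ·: Nn|NN
N/I-2 aff ·: Nn|NN
N/II-1 ? I-1×I-2: nn|Nn|NN
N/II-2 aff ·: Nn|NN
N/II-3 aff I-1×I-2: Nn|NN
N/II-4 aff I-1×I-2: Nn|NN
N/II-5 un ·: nn
N/III-1 aff II-1×II-2: Nn|NN
N/III-2 aff II-1×II-2: Nn|NN
N/III-3 aff II-1×II-2: Nn|NN
N/III-4 aff II-5×II-4: Nn
⇒ N over [I-1,I-2,II-1,II-2,II-3,II-4,II-5,III-1,III-2,III-3,III-4]: 317 consistent
P/I-1 un ·: pp
P/I-2 un ·: pp
P/II-1 un I-1×I-2: pp
P/II-2 aff ·: Pp
P/II-3 un I-1×I-2: pp
P/II-4 un I-1×I-2: pp
P/II-5 un ·: pp
P/III-1 aff II-1×II-2: Pp
P/III-2 un II-1×II-2: pp
P/III-3 ? II-1×II-2: pp|Pp
P/III-4 ? II-5×II-4: pp
⇒ P over [I-1,I-2,II-1,II-2,II-3,II-4,II-5,III-1,III-2,III-3,III-4]: 2 consistent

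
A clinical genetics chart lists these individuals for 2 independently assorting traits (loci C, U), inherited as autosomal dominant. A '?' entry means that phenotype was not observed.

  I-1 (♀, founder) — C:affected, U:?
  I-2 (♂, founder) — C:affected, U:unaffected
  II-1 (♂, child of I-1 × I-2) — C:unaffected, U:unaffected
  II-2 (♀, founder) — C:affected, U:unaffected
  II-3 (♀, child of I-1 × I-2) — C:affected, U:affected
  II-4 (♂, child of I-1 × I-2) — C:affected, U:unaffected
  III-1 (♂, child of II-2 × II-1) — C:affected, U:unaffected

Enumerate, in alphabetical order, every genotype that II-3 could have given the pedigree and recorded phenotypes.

II-3 ∈ {CC Uu, Cc Uu}

C/I-1 aff ·: Cc
C/I-2 aff ·: Cc
C/II-1 un I-1×I-2: cc
C/II-2 aff ·: Cc|CC
C/II-3 aff I-1×I-2: Cc|CC
C/II-4 aff I-1×I-2: Cc|CC
C/III-1 aff II-2×II-1: Cc
⇒ C over [I-1,I-2,II-1,II-2,II-3,II-4,III-1]: 8 consistent
U/I-1 ? ·: Uu
U/I-2 un ·: uu
U/II-1 un I-1×I-2: uu
U/II-2 un ·: uu
U/II-3 aff I-1×I-2: Uu
U/II-4 un I-1×I-2: uu
U/III-1 un II-2×II-1: uu
⇒ U over [I-1,I-2,II-1,II-2,II-3,II-4,III-1]: 1 consistent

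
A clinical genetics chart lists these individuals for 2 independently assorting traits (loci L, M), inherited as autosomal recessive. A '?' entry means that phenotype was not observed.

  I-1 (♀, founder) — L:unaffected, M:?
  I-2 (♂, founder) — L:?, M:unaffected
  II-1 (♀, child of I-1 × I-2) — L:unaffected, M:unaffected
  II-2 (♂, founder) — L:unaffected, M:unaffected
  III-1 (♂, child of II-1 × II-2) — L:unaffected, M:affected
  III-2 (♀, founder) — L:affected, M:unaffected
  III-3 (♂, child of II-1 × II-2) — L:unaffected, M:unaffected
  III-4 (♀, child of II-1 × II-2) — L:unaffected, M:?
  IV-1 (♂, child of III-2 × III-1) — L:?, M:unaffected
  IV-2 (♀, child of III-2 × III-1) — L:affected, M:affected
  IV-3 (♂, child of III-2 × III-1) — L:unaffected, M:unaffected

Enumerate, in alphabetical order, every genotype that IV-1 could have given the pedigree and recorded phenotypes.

IV-1 ∈ {Ll Mm, ll Mm}

L/I-1 un ·: LL|Ll
L/I-2 ? ·: LL|Ll|ll
L/II-1 un I-1×I-2: LL|Ll
L/II-2 un ·: LL|Ll
L/III-1 un II-1×II-2: Ll
L/III-2 aff ·: ll
L/III-3 un II-1×II-2: LL|Ll
L/III-4 un II-1×II-2: LL|Ll
L/IV-1 ? III-2×III-1: Ll|ll
L/IV-2 aff III-2×III-1: ll
L/IV-3 un III-2×III-1: Ll
⇒ L over [I-1,I-2,II-1,II-2,III-1,III-2,III-3,III-4,IV-1,IV-2,IV-3]: 112 consistent
M/I-1 ? ·: MM|Mm|mm
M/I-2 un ·: MM|Mm
M/II-1 un I-1×I-2: Mm
M/II-2 un ·: Mm
M/III-1 aff II-1×II-2: mm
M/III-2 un ·: Mm
M/III-3 un II-1×II-2: MM|Mm
M/III-4 ? II-1×II-2: MM|Mm|mm
M/IV-1 un III-2×III-1: Mm
M/IV-2 aff III-2×III-1: mm
M/IV-3 un III-2×III-1: Mm
⇒ M over [I-1,I-2,II-1,II-2,III-1,III-2,III-3,III-4,IV-1,IV-2,IV-3]: 30 consistent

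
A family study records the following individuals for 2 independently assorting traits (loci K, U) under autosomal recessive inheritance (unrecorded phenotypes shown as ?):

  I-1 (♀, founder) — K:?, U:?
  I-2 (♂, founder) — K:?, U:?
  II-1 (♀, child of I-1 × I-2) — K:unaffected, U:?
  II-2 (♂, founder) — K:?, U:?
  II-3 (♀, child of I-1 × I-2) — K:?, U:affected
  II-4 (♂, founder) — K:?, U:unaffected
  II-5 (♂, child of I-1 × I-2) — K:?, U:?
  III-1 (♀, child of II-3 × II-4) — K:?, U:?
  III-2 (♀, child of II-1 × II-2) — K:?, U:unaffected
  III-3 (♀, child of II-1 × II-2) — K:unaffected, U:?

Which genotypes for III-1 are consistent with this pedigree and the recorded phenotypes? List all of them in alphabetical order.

K/I-1 ? ·: KK|Kk|kk
K/I-2 ? ·: KK|Kk|kk
K/II-1 un I-1×I-2: KK|Kk
K/II-2 ? ·: KK|Kk|kk
K/II-3 ? I-1×I-2: KK|Kk|kk
K/II-4 ? ·: KK|Kk|kk
K/II-5 ? I-1×I-2: KK|Kk|kk
K/III-1 ? II-3×II-4: KK|Kk|kk
K/III-2 ? II-1×II-2: KK|Kk|kk
K/III-3 un II-1×II-2: KK|Kk
⇒ K over [I-1,I-2,II-1,II-2,II-3,II-4,II-5,III-1,III-2,III-3]: 2322 consistent
U/I-1 ? ·: Uu|uu
U/I-2 ? ·: Uu|uu
U/II-1 ? I-1×I-2: UU|Uu|uu
U/II-2 ? ·: UU|Uu|uu
U/II-3 aff I-1×I-2: uu
U/II-4 un ·: UU|Uu
U/II-5 ? I-1×I-2: UU|Uu|uu
U/III-1 ? II-3×II-4: Uu|uu
U/III-2 un II-1×II-2: UU|Uu
U/III-3 ? II-1×II-2: UU|Uu|uu
⇒ U over [I-1,I-2,II-1,II-2,II-3,II-4,II-5,III-1,III-2,III-3]: 378 consistent

III-1 ∈ {KK Uu, KK uu, Kk Uu, Kk uu, kk Uu, kk uu}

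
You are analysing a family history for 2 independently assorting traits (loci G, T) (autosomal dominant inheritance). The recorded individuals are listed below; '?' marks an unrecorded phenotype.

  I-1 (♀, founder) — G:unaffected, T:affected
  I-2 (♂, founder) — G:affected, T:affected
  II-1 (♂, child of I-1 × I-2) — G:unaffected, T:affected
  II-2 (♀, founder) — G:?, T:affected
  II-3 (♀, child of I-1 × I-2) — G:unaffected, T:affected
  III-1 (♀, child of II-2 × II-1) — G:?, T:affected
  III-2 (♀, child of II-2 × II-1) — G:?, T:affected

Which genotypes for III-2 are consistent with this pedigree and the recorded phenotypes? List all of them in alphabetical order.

G/I-1 un ·: gg
G/I-2 aff ·: Gg
G/II-1 un I-1×I-2: gg
G/II-2 ? ·: gg|Gg|GG
G/II-3 un I-1×I-2: gg
G/III-1 ? II-2×II-1: gg|Gg
G/III-2 ? II-2×II-1: gg|Gg
⇒ G over [I-1,I-2,II-1,II-2,II-3,III-1,III-2]: 6 consistent
T/I-1 aff ·: Tt|TT
T/I-2 aff ·: Tt|TT
T/II-1 aff I-1×I-2: Tt|TT
T/II-2 aff ·: Tt|TT
T/II-3 aff I-1×I-2: Tt|TT
T/III-1 aff II-2×II-1: Tt|TT
T/III-2 aff II-2×II-1: Tt|TT
⇒ T over [I-1,I-2,II-1,II-2,II-3,III-1,III-2]: 83 consistent

III-2 ∈ {Gg TT, Gg Tt, gg TT, gg Tt}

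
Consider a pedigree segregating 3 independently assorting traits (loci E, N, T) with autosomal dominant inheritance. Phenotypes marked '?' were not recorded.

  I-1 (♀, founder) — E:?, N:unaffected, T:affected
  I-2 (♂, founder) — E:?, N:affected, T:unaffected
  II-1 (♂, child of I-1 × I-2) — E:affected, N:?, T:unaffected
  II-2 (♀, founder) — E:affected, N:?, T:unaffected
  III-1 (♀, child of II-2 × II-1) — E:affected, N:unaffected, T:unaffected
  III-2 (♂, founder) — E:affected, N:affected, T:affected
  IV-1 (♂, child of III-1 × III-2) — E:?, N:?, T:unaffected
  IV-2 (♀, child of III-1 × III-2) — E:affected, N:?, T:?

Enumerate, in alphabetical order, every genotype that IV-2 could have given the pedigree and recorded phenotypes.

E/I-1 ? ·: ee|Ee|EE
E/I-2 ? ·: ee|Ee|EE
E/II-1 aff I-1×I-2: Ee|EE
E/II-2 aff ·: Ee|EE
E/III-1 aff II-2×II-1: Ee|EE
E/III-2 aff ·: Ee|EE
E/IV-1 ? III-1×III-2: ee|Ee|EE
E/IV-2 aff III-1×III-2: Ee|EE
⇒ E over [I-1,I-2,II-1,II-2,III-1,III-2,IV-1,IV-2]: 290 consistent
N/I-1 un ·: nn
N/I-2 aff ·: Nn|NN
N/II-1 ? I-1×I-2: nn|Nn
N/II-2 ? ·: nn|Nn
N/III-1 un II-2×II-1: nn
N/III-2 aff ·: Nn|NN
N/IV-1 ? III-1×III-2: nn|Nn
N/IV-2 ? III-1×III-2: nn|Nn
⇒ N over [I-1,I-2,II-1,II-2,III-1,III-2,IV-1,IV-2]: 30 consistent
T/I-1 aff ·: Tt
T/I-2 un ·: tt
T/II-1 un I-1×I-2: tt
T/II-2 un ·: tt
T/III-1 un II-2×II-1: tt
T/III-2 aff ·: Tt
T/IV-1 un III-1×III-2: tt
T/IV-2 ? III-1×III-2: tt|Tt
⇒ T over [I-1,I-2,II-1,II-2,III-1,III-2,IV-1,IV-2]: 2 consistent

IV-2 ∈ {EE Nn Tt, EE Nn tt, EE nn Tt, EE nn tt, Ee Nn Tt, Ee Nn tt, Ee nn Tt, Ee nn tt}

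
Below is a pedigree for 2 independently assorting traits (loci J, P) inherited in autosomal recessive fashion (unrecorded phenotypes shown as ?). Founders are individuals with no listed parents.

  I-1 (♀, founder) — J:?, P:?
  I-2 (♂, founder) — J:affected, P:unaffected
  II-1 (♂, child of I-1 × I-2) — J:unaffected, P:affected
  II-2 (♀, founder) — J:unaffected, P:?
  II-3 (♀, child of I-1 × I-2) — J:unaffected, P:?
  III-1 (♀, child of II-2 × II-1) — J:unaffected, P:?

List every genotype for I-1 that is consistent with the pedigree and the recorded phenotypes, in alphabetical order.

I-1 ∈ {JJ Pp, JJ pp, Jj Pp, Jj pp}

J/I-1 ? ·: JJ|Jj
J/I-2 aff ·: jj
J/II-1 un I-1×I-2: Jj
J/II-2 un ·: JJ|Jj
J/II-3 un I-1×I-2: Jj
J/III-1 un II-2×II-1: JJ|Jj
⇒ J over [I-1,I-2,II-1,II-2,II-3,III-1]: 8 consistent
P/I-1 ? ·: Pp|pp
P/I-2 un ·: Pp
P/II-1 aff I-1×I-2: pp
P/II-2 ? ·: PP|Pp|pp
P/II-3 ? I-1×I-2: PP|Pp|pp
P/III-1 ? II-2×II-1: Pp|pp
⇒ P over [I-1,I-2,II-1,II-2,II-3,III-1]: 20 consistent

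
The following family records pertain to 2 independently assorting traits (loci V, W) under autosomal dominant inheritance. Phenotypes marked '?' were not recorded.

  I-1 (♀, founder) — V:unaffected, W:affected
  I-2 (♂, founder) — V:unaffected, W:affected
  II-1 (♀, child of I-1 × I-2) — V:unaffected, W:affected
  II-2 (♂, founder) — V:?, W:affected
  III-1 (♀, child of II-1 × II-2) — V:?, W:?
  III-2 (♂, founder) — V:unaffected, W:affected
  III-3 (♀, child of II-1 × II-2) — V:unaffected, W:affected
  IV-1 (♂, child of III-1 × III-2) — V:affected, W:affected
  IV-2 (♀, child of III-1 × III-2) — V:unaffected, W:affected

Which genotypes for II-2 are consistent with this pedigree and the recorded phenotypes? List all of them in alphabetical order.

II-2 ∈ {Vv WW, Vv Ww}

V/I-1 un ·: vv
V/I-2 un ·: vv
V/II-1 un I-1×I-2: vv
V/II-2 ? ·: Vv
V/III-1 ? II-1×II-2: Vv
V/III-2 un ·: vv
V/III-3 un II-1×II-2: vv
V/IV-1 aff III-1×III-2: Vv
V/IV-2 un III-1×III-2: vv
⇒ V over [I-1,I-2,II-1,II-2,III-1,III-2,III-3,IV-1,IV-2]: 1 consistent
W/I-1 aff ·: Ww|WW
W/I-2 aff ·: Ww|WW
W/II-1 aff I-1×I-2: Ww|WW
W/II-2 aff ·: Ww|WW
W/III-1 ? II-1×II-2: ww|Ww|WW
W/III-2 aff ·: Ww|WW
W/III-3 aff II-1×II-2: Ww|WW
W/IV-1 aff III-1×III-2: Ww|WW
W/IV-2 aff III-1×III-2: Ww|WW
⇒ W over [I-1,I-2,II-1,II-2,III-1,III-2,III-3,IV-1,IV-2]: 292 consistent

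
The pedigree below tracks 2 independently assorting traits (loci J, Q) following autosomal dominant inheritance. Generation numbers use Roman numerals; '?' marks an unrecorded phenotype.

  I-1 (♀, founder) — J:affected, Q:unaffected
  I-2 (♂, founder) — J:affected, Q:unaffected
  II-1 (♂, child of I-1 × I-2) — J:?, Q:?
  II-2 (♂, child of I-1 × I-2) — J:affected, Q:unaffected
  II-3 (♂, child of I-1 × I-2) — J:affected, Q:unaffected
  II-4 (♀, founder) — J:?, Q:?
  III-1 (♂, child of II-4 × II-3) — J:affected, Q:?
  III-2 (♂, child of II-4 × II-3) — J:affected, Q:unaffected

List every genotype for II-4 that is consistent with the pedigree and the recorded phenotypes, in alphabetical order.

II-4 ∈ {JJ Qq, JJ qq, Jj Qq, Jj qq, jj Qq, jj qq}

J/I-1 aff ·: Jj|JJ
J/I-2 aff ·: Jj|JJ
J/II-1 ? I-1×I-2: jj|Jj|JJ
J/II-2 aff I-1×I-2: Jj|JJ
J/II-3 aff I-1×I-2: Jj|JJ
J/II-4 ? ·: jj|Jj|JJ
J/III-1 aff II-4×II-3: Jj|JJ
J/III-2 aff II-4×II-3: Jj|JJ
⇒ J over [I-1,I-2,II-1,II-2,II-3,II-4,III-1,III-2]: 216 consistent
Q/I-1 un ·: qq
Q/I-2 un ·: qq
Q/II-1 ? I-1×I-2: qq
Q/II-2 un I-1×I-2: qq
Q/II-3 un I-1×I-2: qq
Q/II-4 ? ·: qq|Qq
Q/III-1 ? II-4×II-3: qq|Qq
Q/III-2 un II-4×II-3: qq
⇒ Q over [I-1,I-2,II-1,II-2,II-3,II-4,III-1,III-2]: 3 consistent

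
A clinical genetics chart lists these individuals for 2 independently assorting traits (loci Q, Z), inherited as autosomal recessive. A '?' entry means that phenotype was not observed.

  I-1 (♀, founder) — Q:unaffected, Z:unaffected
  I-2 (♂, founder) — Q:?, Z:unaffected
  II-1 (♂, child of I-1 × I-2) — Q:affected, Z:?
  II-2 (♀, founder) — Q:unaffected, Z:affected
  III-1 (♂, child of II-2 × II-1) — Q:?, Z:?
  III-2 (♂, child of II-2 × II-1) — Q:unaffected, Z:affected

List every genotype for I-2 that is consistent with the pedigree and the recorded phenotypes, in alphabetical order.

I-2 ∈ {Qq ZZ, Qq Zz, qq ZZ, qq Zz}

Q/I-1 un ·: Qq
Q/I-2 ? ·: Qq|qq
Q/II-1 aff I-1×I-2: qq
Q/II-2 un ·: QQ|Qq
Q/III-1 ? II-2×II-1: Qq|qq
Q/III-2 un II-2×II-1: Qq
⇒ Q over [I-1,I-2,II-1,II-2,III-1,III-2]: 6 consistent
Z/I-1 un ·: ZZ|Zz
Z/I-2 un ·: ZZ|Zz
Z/II-1 ? I-1×I-2: Zz|zz
Z/II-2 aff ·: zz
Z/III-1 ? II-2×II-1: Zz|zz
Z/III-2 aff II-2×II-1: zz
⇒ Z over [I-1,I-2,II-1,II-2,III-1,III-2]: 7 consistent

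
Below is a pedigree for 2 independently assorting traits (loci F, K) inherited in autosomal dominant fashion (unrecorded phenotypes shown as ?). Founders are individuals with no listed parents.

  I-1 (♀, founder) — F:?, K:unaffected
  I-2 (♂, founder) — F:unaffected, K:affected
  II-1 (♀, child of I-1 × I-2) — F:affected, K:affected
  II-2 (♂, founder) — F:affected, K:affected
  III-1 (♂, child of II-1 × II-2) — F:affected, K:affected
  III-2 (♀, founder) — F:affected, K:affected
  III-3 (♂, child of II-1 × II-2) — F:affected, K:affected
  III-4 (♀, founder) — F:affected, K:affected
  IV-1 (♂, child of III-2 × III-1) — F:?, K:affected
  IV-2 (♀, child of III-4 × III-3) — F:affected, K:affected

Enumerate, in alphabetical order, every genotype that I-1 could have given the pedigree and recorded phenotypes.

F/I-1 ? ·: Ff|FF
F/I-2 un ·: ff
F/II-1 aff I-1×I-2: Ff
F/II-2 aff ·: Ff|FF
F/III-1 aff II-1×II-2: Ff|FF
F/III-2 aff ·: Ff|FF
F/III-3 aff II-1×II-2: Ff|FF
F/III-4 aff ·: Ff|FF
F/IV-1 ? III-2×III-1: ff|Ff|FF
F/IV-2 aff III-4×III-3: Ff|FF
⇒ F over [I-1,I-2,II-1,II-2,III-1,III-2,III-3,III-4,IV-1,IV-2]: 224 consistent
K/I-1 un ·: kk
K/I-2 aff ·: Kk|KK
K/II-1 aff I-1×I-2: Kk
K/II-2 aff ·: Kk|KK
K/III-1 aff II-1×II-2: Kk|KK
K/III-2 aff ·: Kk|KK
K/III-3 aff II-1×II-2: Kk|KK
K/III-4 aff ·: Kk|KK
K/IV-1 aff III-2×III-1: Kk|KK
K/IV-2 aff III-4×III-3: Kk|KK
⇒ K over [I-1,I-2,II-1,II-2,III-1,III-2,III-3,III-4,IV-1,IV-2]: 196 consistent

I-1 ∈ {FF kk, Ff kk}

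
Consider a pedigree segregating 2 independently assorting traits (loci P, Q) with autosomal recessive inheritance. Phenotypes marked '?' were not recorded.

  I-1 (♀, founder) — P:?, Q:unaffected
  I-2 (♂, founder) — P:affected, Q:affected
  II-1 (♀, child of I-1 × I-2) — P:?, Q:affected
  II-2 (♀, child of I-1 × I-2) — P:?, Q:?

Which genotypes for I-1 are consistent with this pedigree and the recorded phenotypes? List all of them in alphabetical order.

P/I-1 ? ·: PP|Pp|pp
P/I-2 aff ·: pp
P/II-1 ? I-1×I-2: Pp|pp
P/II-2 ? I-1×I-2: Pp|pp
⇒ P over [I-1,I-2,II-1,II-2]: 6 consistent
Q/I-1 un ·: Qq
Q/I-2 aff ·: qq
Q/II-1 aff I-1×I-2: qq
Q/II-2 ? I-1×I-2: Qq|qq
⇒ Q over [I-1,I-2,II-1,II-2]: 2 consistent

I-1 ∈ {PP Qq, Pp Qq, pp Qq}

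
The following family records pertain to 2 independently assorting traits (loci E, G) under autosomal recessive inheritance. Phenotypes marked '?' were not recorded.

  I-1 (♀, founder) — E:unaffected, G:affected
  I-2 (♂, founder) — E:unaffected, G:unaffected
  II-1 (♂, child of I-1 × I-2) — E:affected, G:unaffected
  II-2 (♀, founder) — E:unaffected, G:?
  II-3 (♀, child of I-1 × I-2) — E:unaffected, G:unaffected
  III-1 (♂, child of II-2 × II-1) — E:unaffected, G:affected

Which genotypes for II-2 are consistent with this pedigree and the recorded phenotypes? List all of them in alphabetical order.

E/I-1 un ·: Ee
E/I-2 un ·: Ee
E/II-1 aff I-1×I-2: ee
E/II-2 un ·: EE|Ee
E/II-3 un I-1×I-2: EE|Ee
E/III-1 un II-2×II-1: Ee
⇒ E over [I-1,I-2,II-1,II-2,II-3,III-1]: 4 consistent
G/I-1 aff ·: gg
G/I-2 un ·: GG|Gg
G/II-1 un I-1×I-2: Gg
G/II-2 ? ·: Gg|gg
G/II-3 un I-1×I-2: Gg
G/III-1 aff II-2×II-1: gg
⇒ G over [I-1,I-2,II-1,II-2,II-3,III-1]: 4 consistent

II-2 ∈ {EE Gg, EE gg, Ee Gg, Ee gg}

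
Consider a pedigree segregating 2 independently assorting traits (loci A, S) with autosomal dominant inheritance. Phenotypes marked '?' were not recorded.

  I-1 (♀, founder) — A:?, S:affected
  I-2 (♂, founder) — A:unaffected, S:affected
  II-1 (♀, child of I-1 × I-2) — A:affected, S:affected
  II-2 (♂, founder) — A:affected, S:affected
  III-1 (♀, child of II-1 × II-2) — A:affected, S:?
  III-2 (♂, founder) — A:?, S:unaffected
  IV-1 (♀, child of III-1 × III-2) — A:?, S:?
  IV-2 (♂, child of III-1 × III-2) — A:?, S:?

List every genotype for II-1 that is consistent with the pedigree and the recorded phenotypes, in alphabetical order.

A/I-1 ? ·: Aa|AA
A/I-2 un ·: aa
A/II-1 aff I-1×I-2: Aa
A/II-2 aff ·: Aa|AA
A/III-1 aff II-1×II-2: Aa|AA
A/III-2 ? ·: aa|Aa|AA
A/IV-1 ? III-1×III-2: aa|Aa|AA
A/IV-2 ? III-1×III-2: aa|Aa|AA
⇒ A over [I-1,I-2,II-1,II-2,III-1,III-2,IV-1,IV-2]: 92 consistent
S/I-1 aff ·: Ss|SS
S/I-2 aff ·: Ss|SS
S/II-1 aff I-1×I-2: Ss|SS
S/II-2 aff ·: Ss|SS
S/III-1 ? II-1×II-2: ss|Ss|SS
S/III-2 un ·: ss
S/IV-1 ? III-1×III-2: ss|Ss
S/IV-2 ? III-1×III-2: ss|Ss
⇒ S over [I-1,I-2,II-1,II-2,III-1,III-2,IV-1,IV-2]: 57 consistent

II-1 ∈ {Aa SS, Aa Ss}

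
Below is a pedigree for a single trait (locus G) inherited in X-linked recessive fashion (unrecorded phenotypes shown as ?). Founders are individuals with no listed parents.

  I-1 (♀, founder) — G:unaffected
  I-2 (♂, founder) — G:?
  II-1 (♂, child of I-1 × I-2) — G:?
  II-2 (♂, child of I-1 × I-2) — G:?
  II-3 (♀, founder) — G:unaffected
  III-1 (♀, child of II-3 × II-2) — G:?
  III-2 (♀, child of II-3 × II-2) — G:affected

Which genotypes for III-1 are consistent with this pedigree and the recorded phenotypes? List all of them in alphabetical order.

III-1 ∈ {X^GX^g, X^gX^g}

G/I-1 un ·: X^GX^g
G/I-2 ? ·: X^GY|X^gY
G/II-1 ? I-1×I-2: X^GY|X^gY
G/II-2 ? I-1×I-2: X^gY
G/II-3 un ·: X^GX^g
G/III-1 ? II-3×II-2: X^GX^g|X^gX^g
G/III-2 aff II-3×II-2: X^gX^g
⇒ G over [I-1,I-2,II-1,II-2,II-3,III-1,III-2]: 8 consistent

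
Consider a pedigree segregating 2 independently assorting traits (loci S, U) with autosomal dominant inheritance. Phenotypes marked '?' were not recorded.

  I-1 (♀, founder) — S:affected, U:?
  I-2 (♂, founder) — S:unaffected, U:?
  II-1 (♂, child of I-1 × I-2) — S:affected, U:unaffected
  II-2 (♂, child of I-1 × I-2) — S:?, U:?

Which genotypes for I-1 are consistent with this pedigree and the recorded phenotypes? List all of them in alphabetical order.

I-1 ∈ {SS Uu, SS uu, Ss Uu, Ss uu}

S/I-1 aff ·: Ss|SS
S/I-2 un ·: ss
S/II-1 aff I-1×I-2: Ss
S/II-2 ? I-1×I-2: ss|Ss
⇒ S over [I-1,I-2,II-1,II-2]: 3 consistent
U/I-1 ? ·: uu|Uu
U/I-2 ? ·: uu|Uu
U/II-1 un I-1×I-2: uu
U/II-2 ? I-1×I-2: uu|Uu|UU
⇒ U over [I-1,I-2,II-1,II-2]: 8 consistent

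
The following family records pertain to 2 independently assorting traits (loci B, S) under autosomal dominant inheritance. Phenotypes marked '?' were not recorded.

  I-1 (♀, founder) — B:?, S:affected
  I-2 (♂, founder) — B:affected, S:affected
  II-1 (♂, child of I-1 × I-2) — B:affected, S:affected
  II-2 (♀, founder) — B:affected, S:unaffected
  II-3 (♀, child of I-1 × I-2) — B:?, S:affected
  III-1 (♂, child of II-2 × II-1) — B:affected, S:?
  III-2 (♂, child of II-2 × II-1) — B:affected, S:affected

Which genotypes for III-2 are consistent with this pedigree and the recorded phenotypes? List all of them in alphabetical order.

III-2 ∈ {BB Ss, Bb Ss}

B/I-1 ? ·: bb|Bb|BB
B/I-2 aff ·: Bb|BB
B/II-1 aff I-1×I-2: Bb|BB
B/II-2 aff ·: Bb|BB
B/II-3 ? I-1×I-2: bb|Bb|BB
B/III-1 aff II-2×II-1: Bb|BB
B/III-2 aff II-2×II-1: Bb|BB
⇒ B over [I-1,I-2,II-1,II-2,II-3,III-1,III-2]: 120 consistent
S/I-1 aff ·: Ss|SS
S/I-2 aff ·: Ss|SS
S/II-1 aff I-1×I-2: Ss|SS
S/II-2 un ·: ss
S/II-3 aff I-1×I-2: Ss|SS
S/III-1 ? II-2×II-1: ss|Ss
S/III-2 aff II-2×II-1: Ss
⇒ S over [I-1,I-2,II-1,II-2,II-3,III-1,III-2]: 19 consistent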